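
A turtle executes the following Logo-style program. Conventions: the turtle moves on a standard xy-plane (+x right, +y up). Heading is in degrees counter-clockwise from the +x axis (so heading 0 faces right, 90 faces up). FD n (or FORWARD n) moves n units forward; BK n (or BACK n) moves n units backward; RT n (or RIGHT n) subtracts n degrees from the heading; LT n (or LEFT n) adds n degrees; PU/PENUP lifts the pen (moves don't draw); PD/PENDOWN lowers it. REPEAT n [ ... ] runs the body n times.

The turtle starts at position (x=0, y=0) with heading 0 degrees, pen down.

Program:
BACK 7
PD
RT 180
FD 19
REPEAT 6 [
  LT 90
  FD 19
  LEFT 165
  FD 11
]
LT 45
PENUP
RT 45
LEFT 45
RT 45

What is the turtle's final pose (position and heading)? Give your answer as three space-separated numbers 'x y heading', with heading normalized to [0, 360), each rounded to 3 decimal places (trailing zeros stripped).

Answer: -33.069 -3.49 270

Derivation:
Executing turtle program step by step:
Start: pos=(0,0), heading=0, pen down
BK 7: (0,0) -> (-7,0) [heading=0, draw]
PD: pen down
RT 180: heading 0 -> 180
FD 19: (-7,0) -> (-26,0) [heading=180, draw]
REPEAT 6 [
  -- iteration 1/6 --
  LT 90: heading 180 -> 270
  FD 19: (-26,0) -> (-26,-19) [heading=270, draw]
  LT 165: heading 270 -> 75
  FD 11: (-26,-19) -> (-23.153,-8.375) [heading=75, draw]
  -- iteration 2/6 --
  LT 90: heading 75 -> 165
  FD 19: (-23.153,-8.375) -> (-41.506,-3.457) [heading=165, draw]
  LT 165: heading 165 -> 330
  FD 11: (-41.506,-3.457) -> (-31.979,-8.957) [heading=330, draw]
  -- iteration 3/6 --
  LT 90: heading 330 -> 60
  FD 19: (-31.979,-8.957) -> (-22.479,7.497) [heading=60, draw]
  LT 165: heading 60 -> 225
  FD 11: (-22.479,7.497) -> (-30.257,-0.281) [heading=225, draw]
  -- iteration 4/6 --
  LT 90: heading 225 -> 315
  FD 19: (-30.257,-0.281) -> (-16.822,-13.716) [heading=315, draw]
  LT 165: heading 315 -> 120
  FD 11: (-16.822,-13.716) -> (-22.322,-4.19) [heading=120, draw]
  -- iteration 5/6 --
  LT 90: heading 120 -> 210
  FD 19: (-22.322,-4.19) -> (-38.777,-13.69) [heading=210, draw]
  LT 165: heading 210 -> 15
  FD 11: (-38.777,-13.69) -> (-28.152,-10.843) [heading=15, draw]
  -- iteration 6/6 --
  LT 90: heading 15 -> 105
  FD 19: (-28.152,-10.843) -> (-33.069,7.51) [heading=105, draw]
  LT 165: heading 105 -> 270
  FD 11: (-33.069,7.51) -> (-33.069,-3.49) [heading=270, draw]
]
LT 45: heading 270 -> 315
PU: pen up
RT 45: heading 315 -> 270
LT 45: heading 270 -> 315
RT 45: heading 315 -> 270
Final: pos=(-33.069,-3.49), heading=270, 14 segment(s) drawn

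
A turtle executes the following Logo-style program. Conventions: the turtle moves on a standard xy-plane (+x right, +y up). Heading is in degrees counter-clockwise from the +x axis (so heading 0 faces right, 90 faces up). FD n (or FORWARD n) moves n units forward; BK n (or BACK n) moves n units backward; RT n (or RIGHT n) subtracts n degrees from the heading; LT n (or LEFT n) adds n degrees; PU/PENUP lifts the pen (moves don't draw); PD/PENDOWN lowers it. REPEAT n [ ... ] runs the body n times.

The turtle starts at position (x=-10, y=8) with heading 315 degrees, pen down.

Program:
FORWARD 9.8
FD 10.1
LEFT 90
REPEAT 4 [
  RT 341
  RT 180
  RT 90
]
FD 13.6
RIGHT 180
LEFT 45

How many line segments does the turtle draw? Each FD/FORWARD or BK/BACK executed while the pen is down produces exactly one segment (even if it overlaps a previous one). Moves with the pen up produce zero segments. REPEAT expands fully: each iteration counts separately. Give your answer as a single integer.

Answer: 3

Derivation:
Executing turtle program step by step:
Start: pos=(-10,8), heading=315, pen down
FD 9.8: (-10,8) -> (-3.07,1.07) [heading=315, draw]
FD 10.1: (-3.07,1.07) -> (4.071,-6.071) [heading=315, draw]
LT 90: heading 315 -> 45
REPEAT 4 [
  -- iteration 1/4 --
  RT 341: heading 45 -> 64
  RT 180: heading 64 -> 244
  RT 90: heading 244 -> 154
  -- iteration 2/4 --
  RT 341: heading 154 -> 173
  RT 180: heading 173 -> 353
  RT 90: heading 353 -> 263
  -- iteration 3/4 --
  RT 341: heading 263 -> 282
  RT 180: heading 282 -> 102
  RT 90: heading 102 -> 12
  -- iteration 4/4 --
  RT 341: heading 12 -> 31
  RT 180: heading 31 -> 211
  RT 90: heading 211 -> 121
]
FD 13.6: (4.071,-6.071) -> (-2.933,5.586) [heading=121, draw]
RT 180: heading 121 -> 301
LT 45: heading 301 -> 346
Final: pos=(-2.933,5.586), heading=346, 3 segment(s) drawn
Segments drawn: 3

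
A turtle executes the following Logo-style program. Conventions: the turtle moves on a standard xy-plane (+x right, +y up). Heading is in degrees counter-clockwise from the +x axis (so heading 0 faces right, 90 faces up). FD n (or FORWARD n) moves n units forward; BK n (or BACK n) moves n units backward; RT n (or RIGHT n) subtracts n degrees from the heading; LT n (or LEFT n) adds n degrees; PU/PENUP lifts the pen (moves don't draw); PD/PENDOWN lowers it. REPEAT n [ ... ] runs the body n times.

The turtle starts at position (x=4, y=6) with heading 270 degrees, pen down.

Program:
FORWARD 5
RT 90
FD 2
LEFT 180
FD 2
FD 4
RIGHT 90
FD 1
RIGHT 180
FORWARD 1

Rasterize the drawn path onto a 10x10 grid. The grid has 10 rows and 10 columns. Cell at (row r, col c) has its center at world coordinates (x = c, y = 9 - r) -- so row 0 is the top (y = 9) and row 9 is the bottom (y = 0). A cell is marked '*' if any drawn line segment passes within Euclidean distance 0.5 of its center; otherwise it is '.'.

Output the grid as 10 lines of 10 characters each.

Segment 0: (4,6) -> (4,1)
Segment 1: (4,1) -> (2,1)
Segment 2: (2,1) -> (4,1)
Segment 3: (4,1) -> (8,1)
Segment 4: (8,1) -> (8,-0)
Segment 5: (8,-0) -> (8,1)

Answer: ..........
..........
..........
....*.....
....*.....
....*.....
....*.....
....*.....
..*******.
........*.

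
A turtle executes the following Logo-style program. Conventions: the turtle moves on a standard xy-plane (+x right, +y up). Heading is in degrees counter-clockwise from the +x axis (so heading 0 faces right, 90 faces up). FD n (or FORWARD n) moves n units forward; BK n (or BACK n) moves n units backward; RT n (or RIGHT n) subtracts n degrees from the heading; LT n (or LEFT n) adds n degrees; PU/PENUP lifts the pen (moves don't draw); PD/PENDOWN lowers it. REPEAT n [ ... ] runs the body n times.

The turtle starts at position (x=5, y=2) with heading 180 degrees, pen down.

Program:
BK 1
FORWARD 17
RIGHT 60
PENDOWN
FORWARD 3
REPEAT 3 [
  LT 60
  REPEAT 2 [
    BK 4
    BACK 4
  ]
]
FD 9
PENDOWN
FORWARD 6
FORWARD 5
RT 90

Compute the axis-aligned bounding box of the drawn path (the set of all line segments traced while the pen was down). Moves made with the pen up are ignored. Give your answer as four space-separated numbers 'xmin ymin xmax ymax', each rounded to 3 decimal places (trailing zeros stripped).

Answer: -12.5 2 13.5 32.311

Derivation:
Executing turtle program step by step:
Start: pos=(5,2), heading=180, pen down
BK 1: (5,2) -> (6,2) [heading=180, draw]
FD 17: (6,2) -> (-11,2) [heading=180, draw]
RT 60: heading 180 -> 120
PD: pen down
FD 3: (-11,2) -> (-12.5,4.598) [heading=120, draw]
REPEAT 3 [
  -- iteration 1/3 --
  LT 60: heading 120 -> 180
  REPEAT 2 [
    -- iteration 1/2 --
    BK 4: (-12.5,4.598) -> (-8.5,4.598) [heading=180, draw]
    BK 4: (-8.5,4.598) -> (-4.5,4.598) [heading=180, draw]
    -- iteration 2/2 --
    BK 4: (-4.5,4.598) -> (-0.5,4.598) [heading=180, draw]
    BK 4: (-0.5,4.598) -> (3.5,4.598) [heading=180, draw]
  ]
  -- iteration 2/3 --
  LT 60: heading 180 -> 240
  REPEAT 2 [
    -- iteration 1/2 --
    BK 4: (3.5,4.598) -> (5.5,8.062) [heading=240, draw]
    BK 4: (5.5,8.062) -> (7.5,11.526) [heading=240, draw]
    -- iteration 2/2 --
    BK 4: (7.5,11.526) -> (9.5,14.99) [heading=240, draw]
    BK 4: (9.5,14.99) -> (11.5,18.454) [heading=240, draw]
  ]
  -- iteration 3/3 --
  LT 60: heading 240 -> 300
  REPEAT 2 [
    -- iteration 1/2 --
    BK 4: (11.5,18.454) -> (9.5,21.919) [heading=300, draw]
    BK 4: (9.5,21.919) -> (7.5,25.383) [heading=300, draw]
    -- iteration 2/2 --
    BK 4: (7.5,25.383) -> (5.5,28.847) [heading=300, draw]
    BK 4: (5.5,28.847) -> (3.5,32.311) [heading=300, draw]
  ]
]
FD 9: (3.5,32.311) -> (8,24.517) [heading=300, draw]
PD: pen down
FD 6: (8,24.517) -> (11,19.321) [heading=300, draw]
FD 5: (11,19.321) -> (13.5,14.99) [heading=300, draw]
RT 90: heading 300 -> 210
Final: pos=(13.5,14.99), heading=210, 18 segment(s) drawn

Segment endpoints: x in {-12.5, -11, -8.5, -4.5, -0.5, 3.5, 3.5, 5, 5.5, 5.5, 6, 7.5, 7.5, 8, 9.5, 9.5, 11, 11.5, 13.5}, y in {2, 2, 2, 4.598, 4.598, 4.598, 4.598, 4.598, 8.062, 11.526, 14.99, 14.99, 18.454, 19.321, 21.919, 24.517, 25.383, 28.847, 32.311}
xmin=-12.5, ymin=2, xmax=13.5, ymax=32.311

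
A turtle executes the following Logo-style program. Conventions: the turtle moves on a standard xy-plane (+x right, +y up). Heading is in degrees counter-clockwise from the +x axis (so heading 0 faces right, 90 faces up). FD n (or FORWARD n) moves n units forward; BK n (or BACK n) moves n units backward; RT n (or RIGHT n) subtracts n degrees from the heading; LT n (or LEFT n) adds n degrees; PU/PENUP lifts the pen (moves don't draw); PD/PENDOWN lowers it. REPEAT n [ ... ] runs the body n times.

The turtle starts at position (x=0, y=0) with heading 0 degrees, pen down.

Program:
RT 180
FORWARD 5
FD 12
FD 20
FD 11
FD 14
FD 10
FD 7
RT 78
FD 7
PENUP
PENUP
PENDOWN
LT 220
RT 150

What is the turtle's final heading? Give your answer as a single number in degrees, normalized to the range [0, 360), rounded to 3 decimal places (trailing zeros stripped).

Executing turtle program step by step:
Start: pos=(0,0), heading=0, pen down
RT 180: heading 0 -> 180
FD 5: (0,0) -> (-5,0) [heading=180, draw]
FD 12: (-5,0) -> (-17,0) [heading=180, draw]
FD 20: (-17,0) -> (-37,0) [heading=180, draw]
FD 11: (-37,0) -> (-48,0) [heading=180, draw]
FD 14: (-48,0) -> (-62,0) [heading=180, draw]
FD 10: (-62,0) -> (-72,0) [heading=180, draw]
FD 7: (-72,0) -> (-79,0) [heading=180, draw]
RT 78: heading 180 -> 102
FD 7: (-79,0) -> (-80.455,6.847) [heading=102, draw]
PU: pen up
PU: pen up
PD: pen down
LT 220: heading 102 -> 322
RT 150: heading 322 -> 172
Final: pos=(-80.455,6.847), heading=172, 8 segment(s) drawn

Answer: 172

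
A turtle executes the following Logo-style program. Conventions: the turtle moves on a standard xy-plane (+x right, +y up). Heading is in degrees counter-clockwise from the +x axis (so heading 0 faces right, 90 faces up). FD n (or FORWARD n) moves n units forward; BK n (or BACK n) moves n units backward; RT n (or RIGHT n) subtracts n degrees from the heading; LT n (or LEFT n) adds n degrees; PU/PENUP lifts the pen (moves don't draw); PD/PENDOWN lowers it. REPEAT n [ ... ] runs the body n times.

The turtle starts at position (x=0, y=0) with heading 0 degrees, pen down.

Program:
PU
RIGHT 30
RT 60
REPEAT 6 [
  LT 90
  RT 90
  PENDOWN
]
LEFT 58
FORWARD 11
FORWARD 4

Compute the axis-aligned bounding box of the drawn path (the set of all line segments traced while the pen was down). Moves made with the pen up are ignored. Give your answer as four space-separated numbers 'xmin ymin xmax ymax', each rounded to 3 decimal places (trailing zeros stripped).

Executing turtle program step by step:
Start: pos=(0,0), heading=0, pen down
PU: pen up
RT 30: heading 0 -> 330
RT 60: heading 330 -> 270
REPEAT 6 [
  -- iteration 1/6 --
  LT 90: heading 270 -> 0
  RT 90: heading 0 -> 270
  PD: pen down
  -- iteration 2/6 --
  LT 90: heading 270 -> 0
  RT 90: heading 0 -> 270
  PD: pen down
  -- iteration 3/6 --
  LT 90: heading 270 -> 0
  RT 90: heading 0 -> 270
  PD: pen down
  -- iteration 4/6 --
  LT 90: heading 270 -> 0
  RT 90: heading 0 -> 270
  PD: pen down
  -- iteration 5/6 --
  LT 90: heading 270 -> 0
  RT 90: heading 0 -> 270
  PD: pen down
  -- iteration 6/6 --
  LT 90: heading 270 -> 0
  RT 90: heading 0 -> 270
  PD: pen down
]
LT 58: heading 270 -> 328
FD 11: (0,0) -> (9.329,-5.829) [heading=328, draw]
FD 4: (9.329,-5.829) -> (12.721,-7.949) [heading=328, draw]
Final: pos=(12.721,-7.949), heading=328, 2 segment(s) drawn

Segment endpoints: x in {0, 9.329, 12.721}, y in {-7.949, -5.829, 0}
xmin=0, ymin=-7.949, xmax=12.721, ymax=0

Answer: 0 -7.949 12.721 0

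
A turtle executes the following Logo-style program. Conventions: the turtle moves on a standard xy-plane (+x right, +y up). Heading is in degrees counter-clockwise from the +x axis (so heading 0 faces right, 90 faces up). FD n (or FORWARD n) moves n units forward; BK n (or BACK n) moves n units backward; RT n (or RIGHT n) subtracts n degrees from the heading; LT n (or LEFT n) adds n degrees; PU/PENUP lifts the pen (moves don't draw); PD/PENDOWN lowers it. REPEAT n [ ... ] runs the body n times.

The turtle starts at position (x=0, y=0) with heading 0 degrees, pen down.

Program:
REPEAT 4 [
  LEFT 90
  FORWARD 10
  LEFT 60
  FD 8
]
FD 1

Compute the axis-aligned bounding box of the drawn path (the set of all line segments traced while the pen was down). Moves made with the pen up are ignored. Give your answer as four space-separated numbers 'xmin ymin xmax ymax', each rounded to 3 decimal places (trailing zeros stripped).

Executing turtle program step by step:
Start: pos=(0,0), heading=0, pen down
REPEAT 4 [
  -- iteration 1/4 --
  LT 90: heading 0 -> 90
  FD 10: (0,0) -> (0,10) [heading=90, draw]
  LT 60: heading 90 -> 150
  FD 8: (0,10) -> (-6.928,14) [heading=150, draw]
  -- iteration 2/4 --
  LT 90: heading 150 -> 240
  FD 10: (-6.928,14) -> (-11.928,5.34) [heading=240, draw]
  LT 60: heading 240 -> 300
  FD 8: (-11.928,5.34) -> (-7.928,-1.588) [heading=300, draw]
  -- iteration 3/4 --
  LT 90: heading 300 -> 30
  FD 10: (-7.928,-1.588) -> (0.732,3.412) [heading=30, draw]
  LT 60: heading 30 -> 90
  FD 8: (0.732,3.412) -> (0.732,11.412) [heading=90, draw]
  -- iteration 4/4 --
  LT 90: heading 90 -> 180
  FD 10: (0.732,11.412) -> (-9.268,11.412) [heading=180, draw]
  LT 60: heading 180 -> 240
  FD 8: (-9.268,11.412) -> (-13.268,4.483) [heading=240, draw]
]
FD 1: (-13.268,4.483) -> (-13.768,3.617) [heading=240, draw]
Final: pos=(-13.768,3.617), heading=240, 9 segment(s) drawn

Segment endpoints: x in {-13.768, -13.268, -11.928, -9.268, -7.928, -6.928, 0, 0, 0.732, 0.732}, y in {-1.588, 0, 3.412, 3.617, 4.483, 5.34, 10, 11.412, 11.412, 14}
xmin=-13.768, ymin=-1.588, xmax=0.732, ymax=14

Answer: -13.768 -1.588 0.732 14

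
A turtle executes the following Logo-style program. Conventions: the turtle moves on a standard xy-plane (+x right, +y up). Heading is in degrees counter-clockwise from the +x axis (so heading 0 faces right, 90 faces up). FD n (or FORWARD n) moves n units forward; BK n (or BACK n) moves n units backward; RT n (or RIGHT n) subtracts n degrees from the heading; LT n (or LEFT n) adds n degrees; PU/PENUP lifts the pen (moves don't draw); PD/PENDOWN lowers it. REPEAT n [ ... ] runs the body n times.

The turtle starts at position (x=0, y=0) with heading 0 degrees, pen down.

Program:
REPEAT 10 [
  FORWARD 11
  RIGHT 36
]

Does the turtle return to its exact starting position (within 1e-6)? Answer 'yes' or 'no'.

Executing turtle program step by step:
Start: pos=(0,0), heading=0, pen down
REPEAT 10 [
  -- iteration 1/10 --
  FD 11: (0,0) -> (11,0) [heading=0, draw]
  RT 36: heading 0 -> 324
  -- iteration 2/10 --
  FD 11: (11,0) -> (19.899,-6.466) [heading=324, draw]
  RT 36: heading 324 -> 288
  -- iteration 3/10 --
  FD 11: (19.899,-6.466) -> (23.298,-16.927) [heading=288, draw]
  RT 36: heading 288 -> 252
  -- iteration 4/10 --
  FD 11: (23.298,-16.927) -> (19.899,-27.389) [heading=252, draw]
  RT 36: heading 252 -> 216
  -- iteration 5/10 --
  FD 11: (19.899,-27.389) -> (11,-33.855) [heading=216, draw]
  RT 36: heading 216 -> 180
  -- iteration 6/10 --
  FD 11: (11,-33.855) -> (0,-33.855) [heading=180, draw]
  RT 36: heading 180 -> 144
  -- iteration 7/10 --
  FD 11: (0,-33.855) -> (-8.899,-27.389) [heading=144, draw]
  RT 36: heading 144 -> 108
  -- iteration 8/10 --
  FD 11: (-8.899,-27.389) -> (-12.298,-16.927) [heading=108, draw]
  RT 36: heading 108 -> 72
  -- iteration 9/10 --
  FD 11: (-12.298,-16.927) -> (-8.899,-6.466) [heading=72, draw]
  RT 36: heading 72 -> 36
  -- iteration 10/10 --
  FD 11: (-8.899,-6.466) -> (0,0) [heading=36, draw]
  RT 36: heading 36 -> 0
]
Final: pos=(0,0), heading=0, 10 segment(s) drawn

Start position: (0, 0)
Final position: (0, 0)
Distance = 0; < 1e-6 -> CLOSED

Answer: yes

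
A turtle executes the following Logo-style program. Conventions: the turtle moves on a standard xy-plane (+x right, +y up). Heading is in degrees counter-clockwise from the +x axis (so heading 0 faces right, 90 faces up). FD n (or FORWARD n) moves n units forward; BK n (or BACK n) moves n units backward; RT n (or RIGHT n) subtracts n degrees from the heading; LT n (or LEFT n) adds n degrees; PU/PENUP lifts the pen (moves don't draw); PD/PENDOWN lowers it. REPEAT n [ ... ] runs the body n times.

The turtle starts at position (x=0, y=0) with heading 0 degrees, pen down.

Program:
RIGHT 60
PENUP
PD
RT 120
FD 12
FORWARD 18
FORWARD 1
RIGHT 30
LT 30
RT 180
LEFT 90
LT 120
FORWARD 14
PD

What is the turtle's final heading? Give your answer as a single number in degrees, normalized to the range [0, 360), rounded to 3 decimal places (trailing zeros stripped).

Executing turtle program step by step:
Start: pos=(0,0), heading=0, pen down
RT 60: heading 0 -> 300
PU: pen up
PD: pen down
RT 120: heading 300 -> 180
FD 12: (0,0) -> (-12,0) [heading=180, draw]
FD 18: (-12,0) -> (-30,0) [heading=180, draw]
FD 1: (-30,0) -> (-31,0) [heading=180, draw]
RT 30: heading 180 -> 150
LT 30: heading 150 -> 180
RT 180: heading 180 -> 0
LT 90: heading 0 -> 90
LT 120: heading 90 -> 210
FD 14: (-31,0) -> (-43.124,-7) [heading=210, draw]
PD: pen down
Final: pos=(-43.124,-7), heading=210, 4 segment(s) drawn

Answer: 210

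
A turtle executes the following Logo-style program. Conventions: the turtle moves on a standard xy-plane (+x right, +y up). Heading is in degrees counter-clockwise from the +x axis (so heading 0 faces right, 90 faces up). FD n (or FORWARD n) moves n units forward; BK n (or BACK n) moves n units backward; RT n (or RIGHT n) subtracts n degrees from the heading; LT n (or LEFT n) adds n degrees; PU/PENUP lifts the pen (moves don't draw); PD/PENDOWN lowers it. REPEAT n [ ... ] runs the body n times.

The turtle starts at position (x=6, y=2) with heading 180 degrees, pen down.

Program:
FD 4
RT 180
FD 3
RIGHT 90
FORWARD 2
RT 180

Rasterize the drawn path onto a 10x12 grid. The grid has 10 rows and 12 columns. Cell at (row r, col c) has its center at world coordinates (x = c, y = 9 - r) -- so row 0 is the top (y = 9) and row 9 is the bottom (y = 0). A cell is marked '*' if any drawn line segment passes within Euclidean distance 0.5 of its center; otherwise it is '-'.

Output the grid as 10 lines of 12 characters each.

Answer: ------------
------------
------------
------------
------------
------------
------------
--*****-----
-----*------
-----*------

Derivation:
Segment 0: (6,2) -> (2,2)
Segment 1: (2,2) -> (5,2)
Segment 2: (5,2) -> (5,0)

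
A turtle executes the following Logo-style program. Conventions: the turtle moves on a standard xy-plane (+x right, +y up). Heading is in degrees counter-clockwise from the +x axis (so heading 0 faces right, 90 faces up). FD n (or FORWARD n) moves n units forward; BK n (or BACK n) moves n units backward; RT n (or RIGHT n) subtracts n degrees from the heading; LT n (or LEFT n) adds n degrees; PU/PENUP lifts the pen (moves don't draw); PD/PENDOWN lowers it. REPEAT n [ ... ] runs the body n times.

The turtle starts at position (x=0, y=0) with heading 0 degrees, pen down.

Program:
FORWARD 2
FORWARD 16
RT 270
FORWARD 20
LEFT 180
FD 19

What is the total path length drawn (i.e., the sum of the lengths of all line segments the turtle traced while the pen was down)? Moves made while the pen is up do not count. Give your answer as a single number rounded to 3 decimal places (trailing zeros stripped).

Executing turtle program step by step:
Start: pos=(0,0), heading=0, pen down
FD 2: (0,0) -> (2,0) [heading=0, draw]
FD 16: (2,0) -> (18,0) [heading=0, draw]
RT 270: heading 0 -> 90
FD 20: (18,0) -> (18,20) [heading=90, draw]
LT 180: heading 90 -> 270
FD 19: (18,20) -> (18,1) [heading=270, draw]
Final: pos=(18,1), heading=270, 4 segment(s) drawn

Segment lengths:
  seg 1: (0,0) -> (2,0), length = 2
  seg 2: (2,0) -> (18,0), length = 16
  seg 3: (18,0) -> (18,20), length = 20
  seg 4: (18,20) -> (18,1), length = 19
Total = 57

Answer: 57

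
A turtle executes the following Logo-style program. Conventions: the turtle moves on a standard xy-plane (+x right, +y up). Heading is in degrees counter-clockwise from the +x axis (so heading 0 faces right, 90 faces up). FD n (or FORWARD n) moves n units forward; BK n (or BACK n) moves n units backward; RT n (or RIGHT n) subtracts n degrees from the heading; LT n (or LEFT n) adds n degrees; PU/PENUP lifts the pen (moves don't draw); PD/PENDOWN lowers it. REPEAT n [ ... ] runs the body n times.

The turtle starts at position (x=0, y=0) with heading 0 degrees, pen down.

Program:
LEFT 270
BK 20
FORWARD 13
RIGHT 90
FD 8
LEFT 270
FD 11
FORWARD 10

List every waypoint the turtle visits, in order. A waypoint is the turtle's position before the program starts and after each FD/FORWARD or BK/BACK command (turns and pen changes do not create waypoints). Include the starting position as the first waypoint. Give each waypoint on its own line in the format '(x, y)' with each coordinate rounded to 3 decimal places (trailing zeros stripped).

Answer: (0, 0)
(0, 20)
(0, 7)
(-8, 7)
(-8, 18)
(-8, 28)

Derivation:
Executing turtle program step by step:
Start: pos=(0,0), heading=0, pen down
LT 270: heading 0 -> 270
BK 20: (0,0) -> (0,20) [heading=270, draw]
FD 13: (0,20) -> (0,7) [heading=270, draw]
RT 90: heading 270 -> 180
FD 8: (0,7) -> (-8,7) [heading=180, draw]
LT 270: heading 180 -> 90
FD 11: (-8,7) -> (-8,18) [heading=90, draw]
FD 10: (-8,18) -> (-8,28) [heading=90, draw]
Final: pos=(-8,28), heading=90, 5 segment(s) drawn
Waypoints (6 total):
(0, 0)
(0, 20)
(0, 7)
(-8, 7)
(-8, 18)
(-8, 28)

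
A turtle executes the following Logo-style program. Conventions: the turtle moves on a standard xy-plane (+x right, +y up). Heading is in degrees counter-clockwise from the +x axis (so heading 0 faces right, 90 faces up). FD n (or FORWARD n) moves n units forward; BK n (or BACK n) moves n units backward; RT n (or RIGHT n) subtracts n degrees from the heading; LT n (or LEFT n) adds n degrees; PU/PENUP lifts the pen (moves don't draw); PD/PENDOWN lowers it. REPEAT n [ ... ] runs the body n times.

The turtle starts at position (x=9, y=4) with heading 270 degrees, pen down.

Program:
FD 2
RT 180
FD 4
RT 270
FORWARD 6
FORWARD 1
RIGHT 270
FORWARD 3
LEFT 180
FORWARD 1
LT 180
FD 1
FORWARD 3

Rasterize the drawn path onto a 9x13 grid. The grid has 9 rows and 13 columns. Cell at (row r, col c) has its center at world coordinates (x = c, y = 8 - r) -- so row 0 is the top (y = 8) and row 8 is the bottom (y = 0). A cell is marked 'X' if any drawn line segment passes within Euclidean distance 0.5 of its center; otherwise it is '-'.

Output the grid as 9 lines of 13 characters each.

Answer: -------------
-------------
--XXXXXXXX---
--X------X---
--X------X---
--X------X---
--X------X---
--X----------
--X----------

Derivation:
Segment 0: (9,4) -> (9,2)
Segment 1: (9,2) -> (9,6)
Segment 2: (9,6) -> (3,6)
Segment 3: (3,6) -> (2,6)
Segment 4: (2,6) -> (2,3)
Segment 5: (2,3) -> (2,4)
Segment 6: (2,4) -> (2,3)
Segment 7: (2,3) -> (2,-0)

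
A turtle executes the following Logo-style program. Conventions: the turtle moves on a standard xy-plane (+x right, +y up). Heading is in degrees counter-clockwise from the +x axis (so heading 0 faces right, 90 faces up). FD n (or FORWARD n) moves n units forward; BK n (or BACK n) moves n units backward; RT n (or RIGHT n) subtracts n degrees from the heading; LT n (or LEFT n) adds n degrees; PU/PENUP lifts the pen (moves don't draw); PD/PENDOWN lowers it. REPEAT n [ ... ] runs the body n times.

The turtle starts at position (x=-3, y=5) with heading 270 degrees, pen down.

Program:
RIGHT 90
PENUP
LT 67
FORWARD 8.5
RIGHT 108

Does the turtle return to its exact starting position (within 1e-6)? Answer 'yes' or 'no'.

Answer: no

Derivation:
Executing turtle program step by step:
Start: pos=(-3,5), heading=270, pen down
RT 90: heading 270 -> 180
PU: pen up
LT 67: heading 180 -> 247
FD 8.5: (-3,5) -> (-6.321,-2.824) [heading=247, move]
RT 108: heading 247 -> 139
Final: pos=(-6.321,-2.824), heading=139, 0 segment(s) drawn

Start position: (-3, 5)
Final position: (-6.321, -2.824)
Distance = 8.5; >= 1e-6 -> NOT closed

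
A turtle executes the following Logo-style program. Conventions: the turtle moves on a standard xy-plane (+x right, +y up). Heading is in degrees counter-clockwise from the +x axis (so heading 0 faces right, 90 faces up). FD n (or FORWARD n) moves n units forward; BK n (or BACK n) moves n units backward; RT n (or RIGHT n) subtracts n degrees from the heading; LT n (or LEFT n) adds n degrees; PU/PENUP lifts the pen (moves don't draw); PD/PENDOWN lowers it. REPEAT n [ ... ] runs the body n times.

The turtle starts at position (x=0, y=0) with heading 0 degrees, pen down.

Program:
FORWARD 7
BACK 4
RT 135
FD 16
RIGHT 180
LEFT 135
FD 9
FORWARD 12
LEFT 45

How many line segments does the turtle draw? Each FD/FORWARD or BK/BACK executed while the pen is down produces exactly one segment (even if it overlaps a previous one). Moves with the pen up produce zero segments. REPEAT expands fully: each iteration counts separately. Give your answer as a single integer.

Answer: 5

Derivation:
Executing turtle program step by step:
Start: pos=(0,0), heading=0, pen down
FD 7: (0,0) -> (7,0) [heading=0, draw]
BK 4: (7,0) -> (3,0) [heading=0, draw]
RT 135: heading 0 -> 225
FD 16: (3,0) -> (-8.314,-11.314) [heading=225, draw]
RT 180: heading 225 -> 45
LT 135: heading 45 -> 180
FD 9: (-8.314,-11.314) -> (-17.314,-11.314) [heading=180, draw]
FD 12: (-17.314,-11.314) -> (-29.314,-11.314) [heading=180, draw]
LT 45: heading 180 -> 225
Final: pos=(-29.314,-11.314), heading=225, 5 segment(s) drawn
Segments drawn: 5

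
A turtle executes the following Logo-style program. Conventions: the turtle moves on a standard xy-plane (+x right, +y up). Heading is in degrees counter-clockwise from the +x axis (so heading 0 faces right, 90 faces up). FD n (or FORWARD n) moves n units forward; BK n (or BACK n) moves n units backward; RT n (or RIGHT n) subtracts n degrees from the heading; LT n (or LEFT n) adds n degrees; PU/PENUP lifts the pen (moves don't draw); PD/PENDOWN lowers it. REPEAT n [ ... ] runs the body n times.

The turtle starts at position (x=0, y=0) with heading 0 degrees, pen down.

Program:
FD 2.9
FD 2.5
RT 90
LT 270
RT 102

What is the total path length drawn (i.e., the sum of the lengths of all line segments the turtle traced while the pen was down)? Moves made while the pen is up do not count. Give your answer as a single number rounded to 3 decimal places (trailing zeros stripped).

Answer: 5.4

Derivation:
Executing turtle program step by step:
Start: pos=(0,0), heading=0, pen down
FD 2.9: (0,0) -> (2.9,0) [heading=0, draw]
FD 2.5: (2.9,0) -> (5.4,0) [heading=0, draw]
RT 90: heading 0 -> 270
LT 270: heading 270 -> 180
RT 102: heading 180 -> 78
Final: pos=(5.4,0), heading=78, 2 segment(s) drawn

Segment lengths:
  seg 1: (0,0) -> (2.9,0), length = 2.9
  seg 2: (2.9,0) -> (5.4,0), length = 2.5
Total = 5.4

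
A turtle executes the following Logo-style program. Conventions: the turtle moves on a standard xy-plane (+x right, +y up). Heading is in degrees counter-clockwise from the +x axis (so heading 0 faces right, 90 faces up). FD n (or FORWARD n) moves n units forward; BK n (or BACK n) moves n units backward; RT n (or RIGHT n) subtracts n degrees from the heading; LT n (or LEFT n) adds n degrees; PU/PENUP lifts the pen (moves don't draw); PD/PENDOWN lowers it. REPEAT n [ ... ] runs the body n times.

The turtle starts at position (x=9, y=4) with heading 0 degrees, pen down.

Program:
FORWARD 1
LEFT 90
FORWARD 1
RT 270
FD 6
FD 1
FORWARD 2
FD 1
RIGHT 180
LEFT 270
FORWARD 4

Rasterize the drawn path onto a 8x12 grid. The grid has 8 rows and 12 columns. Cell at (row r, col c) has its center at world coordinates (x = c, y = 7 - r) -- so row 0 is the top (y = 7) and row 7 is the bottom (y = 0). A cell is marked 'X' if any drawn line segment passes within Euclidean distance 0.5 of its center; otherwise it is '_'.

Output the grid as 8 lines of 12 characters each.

Segment 0: (9,4) -> (10,4)
Segment 1: (10,4) -> (10,5)
Segment 2: (10,5) -> (4,5)
Segment 3: (4,5) -> (3,5)
Segment 4: (3,5) -> (1,5)
Segment 5: (1,5) -> (0,5)
Segment 6: (0,5) -> (0,1)

Answer: ____________
____________
XXXXXXXXXXX_
X________XX_
X___________
X___________
X___________
____________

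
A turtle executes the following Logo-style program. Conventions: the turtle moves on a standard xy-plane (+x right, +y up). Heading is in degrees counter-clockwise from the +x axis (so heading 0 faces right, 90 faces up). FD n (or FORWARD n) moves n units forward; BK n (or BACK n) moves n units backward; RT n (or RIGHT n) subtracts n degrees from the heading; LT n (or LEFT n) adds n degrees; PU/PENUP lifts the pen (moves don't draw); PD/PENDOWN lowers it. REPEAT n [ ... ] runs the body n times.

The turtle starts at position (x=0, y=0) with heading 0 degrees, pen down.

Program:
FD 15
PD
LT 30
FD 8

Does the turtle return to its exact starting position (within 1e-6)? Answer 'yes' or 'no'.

Answer: no

Derivation:
Executing turtle program step by step:
Start: pos=(0,0), heading=0, pen down
FD 15: (0,0) -> (15,0) [heading=0, draw]
PD: pen down
LT 30: heading 0 -> 30
FD 8: (15,0) -> (21.928,4) [heading=30, draw]
Final: pos=(21.928,4), heading=30, 2 segment(s) drawn

Start position: (0, 0)
Final position: (21.928, 4)
Distance = 22.29; >= 1e-6 -> NOT closed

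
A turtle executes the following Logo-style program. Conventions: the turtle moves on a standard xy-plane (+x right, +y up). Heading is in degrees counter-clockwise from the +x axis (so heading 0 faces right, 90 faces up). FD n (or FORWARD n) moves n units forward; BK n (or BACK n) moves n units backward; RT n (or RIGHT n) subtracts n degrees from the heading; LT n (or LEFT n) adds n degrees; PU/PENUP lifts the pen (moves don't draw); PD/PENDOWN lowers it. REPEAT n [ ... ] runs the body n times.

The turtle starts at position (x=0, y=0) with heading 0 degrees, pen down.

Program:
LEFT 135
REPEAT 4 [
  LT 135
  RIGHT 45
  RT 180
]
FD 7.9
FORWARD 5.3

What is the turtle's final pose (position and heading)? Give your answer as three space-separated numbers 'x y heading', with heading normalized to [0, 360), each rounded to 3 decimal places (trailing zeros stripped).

Executing turtle program step by step:
Start: pos=(0,0), heading=0, pen down
LT 135: heading 0 -> 135
REPEAT 4 [
  -- iteration 1/4 --
  LT 135: heading 135 -> 270
  RT 45: heading 270 -> 225
  RT 180: heading 225 -> 45
  -- iteration 2/4 --
  LT 135: heading 45 -> 180
  RT 45: heading 180 -> 135
  RT 180: heading 135 -> 315
  -- iteration 3/4 --
  LT 135: heading 315 -> 90
  RT 45: heading 90 -> 45
  RT 180: heading 45 -> 225
  -- iteration 4/4 --
  LT 135: heading 225 -> 0
  RT 45: heading 0 -> 315
  RT 180: heading 315 -> 135
]
FD 7.9: (0,0) -> (-5.586,5.586) [heading=135, draw]
FD 5.3: (-5.586,5.586) -> (-9.334,9.334) [heading=135, draw]
Final: pos=(-9.334,9.334), heading=135, 2 segment(s) drawn

Answer: -9.334 9.334 135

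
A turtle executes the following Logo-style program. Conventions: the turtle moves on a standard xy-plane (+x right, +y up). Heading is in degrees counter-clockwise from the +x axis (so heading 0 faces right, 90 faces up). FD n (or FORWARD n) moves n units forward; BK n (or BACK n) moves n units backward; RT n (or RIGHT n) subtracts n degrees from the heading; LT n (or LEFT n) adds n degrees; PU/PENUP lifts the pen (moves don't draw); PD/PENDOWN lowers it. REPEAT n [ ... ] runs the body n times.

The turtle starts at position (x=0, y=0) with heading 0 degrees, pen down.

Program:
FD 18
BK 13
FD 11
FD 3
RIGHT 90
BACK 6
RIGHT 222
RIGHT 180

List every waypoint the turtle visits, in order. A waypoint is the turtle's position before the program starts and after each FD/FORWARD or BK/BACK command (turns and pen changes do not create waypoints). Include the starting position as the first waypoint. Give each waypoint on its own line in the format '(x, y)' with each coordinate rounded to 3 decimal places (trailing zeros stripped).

Answer: (0, 0)
(18, 0)
(5, 0)
(16, 0)
(19, 0)
(19, 6)

Derivation:
Executing turtle program step by step:
Start: pos=(0,0), heading=0, pen down
FD 18: (0,0) -> (18,0) [heading=0, draw]
BK 13: (18,0) -> (5,0) [heading=0, draw]
FD 11: (5,0) -> (16,0) [heading=0, draw]
FD 3: (16,0) -> (19,0) [heading=0, draw]
RT 90: heading 0 -> 270
BK 6: (19,0) -> (19,6) [heading=270, draw]
RT 222: heading 270 -> 48
RT 180: heading 48 -> 228
Final: pos=(19,6), heading=228, 5 segment(s) drawn
Waypoints (6 total):
(0, 0)
(18, 0)
(5, 0)
(16, 0)
(19, 0)
(19, 6)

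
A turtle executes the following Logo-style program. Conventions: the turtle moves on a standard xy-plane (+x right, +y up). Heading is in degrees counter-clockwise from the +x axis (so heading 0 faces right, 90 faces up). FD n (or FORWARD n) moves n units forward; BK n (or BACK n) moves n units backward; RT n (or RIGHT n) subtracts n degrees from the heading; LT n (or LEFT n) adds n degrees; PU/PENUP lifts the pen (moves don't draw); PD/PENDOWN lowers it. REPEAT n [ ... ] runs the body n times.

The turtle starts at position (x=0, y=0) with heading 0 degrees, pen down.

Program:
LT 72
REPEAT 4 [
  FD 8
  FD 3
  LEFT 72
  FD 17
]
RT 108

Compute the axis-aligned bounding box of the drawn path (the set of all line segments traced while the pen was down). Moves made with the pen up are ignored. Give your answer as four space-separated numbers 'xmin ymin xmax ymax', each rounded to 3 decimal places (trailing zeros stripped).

Executing turtle program step by step:
Start: pos=(0,0), heading=0, pen down
LT 72: heading 0 -> 72
REPEAT 4 [
  -- iteration 1/4 --
  FD 8: (0,0) -> (2.472,7.608) [heading=72, draw]
  FD 3: (2.472,7.608) -> (3.399,10.462) [heading=72, draw]
  LT 72: heading 72 -> 144
  FD 17: (3.399,10.462) -> (-10.354,20.454) [heading=144, draw]
  -- iteration 2/4 --
  FD 8: (-10.354,20.454) -> (-16.826,25.156) [heading=144, draw]
  FD 3: (-16.826,25.156) -> (-19.253,26.92) [heading=144, draw]
  LT 72: heading 144 -> 216
  FD 17: (-19.253,26.92) -> (-33.007,16.927) [heading=216, draw]
  -- iteration 3/4 --
  FD 8: (-33.007,16.927) -> (-39.479,12.225) [heading=216, draw]
  FD 3: (-39.479,12.225) -> (-41.906,10.462) [heading=216, draw]
  LT 72: heading 216 -> 288
  FD 17: (-41.906,10.462) -> (-36.652,-5.706) [heading=288, draw]
  -- iteration 4/4 --
  FD 8: (-36.652,-5.706) -> (-34.18,-13.315) [heading=288, draw]
  FD 3: (-34.18,-13.315) -> (-33.253,-16.168) [heading=288, draw]
  LT 72: heading 288 -> 0
  FD 17: (-33.253,-16.168) -> (-16.253,-16.168) [heading=0, draw]
]
RT 108: heading 0 -> 252
Final: pos=(-16.253,-16.168), heading=252, 12 segment(s) drawn

Segment endpoints: x in {-41.906, -39.479, -36.652, -34.18, -33.253, -33.007, -19.253, -16.826, -16.253, -10.354, 0, 2.472, 3.399}, y in {-16.168, -16.168, -13.315, -5.706, 0, 7.608, 10.462, 10.462, 12.225, 16.927, 20.454, 25.156, 26.92}
xmin=-41.906, ymin=-16.168, xmax=3.399, ymax=26.92

Answer: -41.906 -16.168 3.399 26.92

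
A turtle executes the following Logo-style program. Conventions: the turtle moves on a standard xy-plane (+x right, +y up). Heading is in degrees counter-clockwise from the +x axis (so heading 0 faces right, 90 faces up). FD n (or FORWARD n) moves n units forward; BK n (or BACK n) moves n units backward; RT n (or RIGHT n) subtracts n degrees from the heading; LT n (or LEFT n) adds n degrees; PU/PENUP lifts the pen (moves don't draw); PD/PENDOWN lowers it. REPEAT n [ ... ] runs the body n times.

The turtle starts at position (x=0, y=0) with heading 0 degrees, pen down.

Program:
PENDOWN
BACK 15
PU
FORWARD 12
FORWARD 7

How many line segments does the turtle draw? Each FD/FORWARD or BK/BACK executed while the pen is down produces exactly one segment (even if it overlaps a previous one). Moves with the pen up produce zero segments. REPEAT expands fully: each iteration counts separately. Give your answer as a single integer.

Answer: 1

Derivation:
Executing turtle program step by step:
Start: pos=(0,0), heading=0, pen down
PD: pen down
BK 15: (0,0) -> (-15,0) [heading=0, draw]
PU: pen up
FD 12: (-15,0) -> (-3,0) [heading=0, move]
FD 7: (-3,0) -> (4,0) [heading=0, move]
Final: pos=(4,0), heading=0, 1 segment(s) drawn
Segments drawn: 1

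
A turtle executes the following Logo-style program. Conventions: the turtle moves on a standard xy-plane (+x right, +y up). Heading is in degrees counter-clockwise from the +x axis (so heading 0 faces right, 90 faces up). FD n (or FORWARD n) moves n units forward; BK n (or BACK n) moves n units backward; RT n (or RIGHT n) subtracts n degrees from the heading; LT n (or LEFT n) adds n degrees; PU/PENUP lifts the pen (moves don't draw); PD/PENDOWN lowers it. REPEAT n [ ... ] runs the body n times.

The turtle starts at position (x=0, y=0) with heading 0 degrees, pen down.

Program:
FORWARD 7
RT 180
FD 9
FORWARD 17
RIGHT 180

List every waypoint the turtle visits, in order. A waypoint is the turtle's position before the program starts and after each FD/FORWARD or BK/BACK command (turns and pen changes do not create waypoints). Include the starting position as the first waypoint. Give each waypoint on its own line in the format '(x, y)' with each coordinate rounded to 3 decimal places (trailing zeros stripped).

Executing turtle program step by step:
Start: pos=(0,0), heading=0, pen down
FD 7: (0,0) -> (7,0) [heading=0, draw]
RT 180: heading 0 -> 180
FD 9: (7,0) -> (-2,0) [heading=180, draw]
FD 17: (-2,0) -> (-19,0) [heading=180, draw]
RT 180: heading 180 -> 0
Final: pos=(-19,0), heading=0, 3 segment(s) drawn
Waypoints (4 total):
(0, 0)
(7, 0)
(-2, 0)
(-19, 0)

Answer: (0, 0)
(7, 0)
(-2, 0)
(-19, 0)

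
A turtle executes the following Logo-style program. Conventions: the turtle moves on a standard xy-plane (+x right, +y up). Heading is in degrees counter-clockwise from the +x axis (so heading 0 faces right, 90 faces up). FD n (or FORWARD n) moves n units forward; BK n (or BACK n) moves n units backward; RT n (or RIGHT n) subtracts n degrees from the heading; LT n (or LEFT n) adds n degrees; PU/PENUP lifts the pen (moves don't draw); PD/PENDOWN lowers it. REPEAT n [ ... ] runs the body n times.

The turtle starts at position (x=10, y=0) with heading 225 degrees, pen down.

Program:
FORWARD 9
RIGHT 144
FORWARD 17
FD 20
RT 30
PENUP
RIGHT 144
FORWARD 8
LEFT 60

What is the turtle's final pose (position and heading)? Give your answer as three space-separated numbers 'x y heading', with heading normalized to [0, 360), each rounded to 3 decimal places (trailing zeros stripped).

Answer: 9.005 22.191 327

Derivation:
Executing turtle program step by step:
Start: pos=(10,0), heading=225, pen down
FD 9: (10,0) -> (3.636,-6.364) [heading=225, draw]
RT 144: heading 225 -> 81
FD 17: (3.636,-6.364) -> (6.295,10.427) [heading=81, draw]
FD 20: (6.295,10.427) -> (9.424,30.181) [heading=81, draw]
RT 30: heading 81 -> 51
PU: pen up
RT 144: heading 51 -> 267
FD 8: (9.424,30.181) -> (9.005,22.191) [heading=267, move]
LT 60: heading 267 -> 327
Final: pos=(9.005,22.191), heading=327, 3 segment(s) drawn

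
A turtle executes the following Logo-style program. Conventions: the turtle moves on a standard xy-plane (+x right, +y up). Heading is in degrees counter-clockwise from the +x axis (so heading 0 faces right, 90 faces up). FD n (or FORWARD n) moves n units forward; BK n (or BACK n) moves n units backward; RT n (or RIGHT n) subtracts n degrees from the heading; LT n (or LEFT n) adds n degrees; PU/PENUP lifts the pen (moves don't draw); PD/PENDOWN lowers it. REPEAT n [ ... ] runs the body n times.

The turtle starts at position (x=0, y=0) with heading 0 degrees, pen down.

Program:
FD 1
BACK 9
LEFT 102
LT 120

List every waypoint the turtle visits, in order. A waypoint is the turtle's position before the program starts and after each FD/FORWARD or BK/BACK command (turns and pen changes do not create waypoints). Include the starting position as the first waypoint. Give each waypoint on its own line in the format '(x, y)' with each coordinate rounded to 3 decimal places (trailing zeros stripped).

Answer: (0, 0)
(1, 0)
(-8, 0)

Derivation:
Executing turtle program step by step:
Start: pos=(0,0), heading=0, pen down
FD 1: (0,0) -> (1,0) [heading=0, draw]
BK 9: (1,0) -> (-8,0) [heading=0, draw]
LT 102: heading 0 -> 102
LT 120: heading 102 -> 222
Final: pos=(-8,0), heading=222, 2 segment(s) drawn
Waypoints (3 total):
(0, 0)
(1, 0)
(-8, 0)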